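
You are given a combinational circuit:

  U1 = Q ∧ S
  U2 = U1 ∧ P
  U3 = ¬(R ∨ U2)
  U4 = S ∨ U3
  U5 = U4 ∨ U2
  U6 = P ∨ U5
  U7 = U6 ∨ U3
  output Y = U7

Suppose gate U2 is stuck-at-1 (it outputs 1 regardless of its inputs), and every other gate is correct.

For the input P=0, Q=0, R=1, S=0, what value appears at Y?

Propagate with U2 forced: U1=0, U2=1 [stuck-at-1], U3=0, U4=0, U5=1, U6=1, U7=1.
So Y = 1. (Without the fault it would be 0.)

1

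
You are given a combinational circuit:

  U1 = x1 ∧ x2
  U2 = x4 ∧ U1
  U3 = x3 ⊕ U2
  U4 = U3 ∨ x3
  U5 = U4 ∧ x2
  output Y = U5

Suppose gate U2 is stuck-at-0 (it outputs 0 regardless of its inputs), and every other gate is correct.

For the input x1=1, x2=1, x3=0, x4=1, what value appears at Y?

Propagate with U2 forced: U1=1, U2=0 [stuck-at-0], U3=0, U4=0, U5=0.
So Y = 0. (Without the fault it would be 1.)

0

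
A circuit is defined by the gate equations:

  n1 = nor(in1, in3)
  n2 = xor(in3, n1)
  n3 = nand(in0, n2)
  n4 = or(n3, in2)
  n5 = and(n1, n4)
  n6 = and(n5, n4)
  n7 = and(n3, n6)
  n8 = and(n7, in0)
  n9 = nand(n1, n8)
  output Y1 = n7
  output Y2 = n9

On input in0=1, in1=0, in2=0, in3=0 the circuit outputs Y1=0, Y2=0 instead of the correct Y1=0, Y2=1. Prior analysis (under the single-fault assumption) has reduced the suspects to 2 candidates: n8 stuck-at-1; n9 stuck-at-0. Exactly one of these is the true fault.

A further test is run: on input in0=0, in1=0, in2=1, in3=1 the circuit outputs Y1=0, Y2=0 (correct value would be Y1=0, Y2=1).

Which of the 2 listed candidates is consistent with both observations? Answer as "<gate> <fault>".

n9 stuck-at-0

Evaluate each candidate on input in0=0, in1=0, in2=1, in3=1:
  n8 stuck-at-1: n1=0, n2=1, n3=1, n4=1, n5=0, n6=0, n7=0, n8=1 [stuck-at-1], n9=1 → Y1=0, Y2=1 — eliminated
  n9 stuck-at-0: n1=0, n2=1, n3=1, n4=1, n5=0, n6=0, n7=0, n8=0, n9=0 [stuck-at-0] → Y1=0, Y2=0 — matches
Only n9 stuck-at-0 reproduces the observed Y1=0, Y2=0.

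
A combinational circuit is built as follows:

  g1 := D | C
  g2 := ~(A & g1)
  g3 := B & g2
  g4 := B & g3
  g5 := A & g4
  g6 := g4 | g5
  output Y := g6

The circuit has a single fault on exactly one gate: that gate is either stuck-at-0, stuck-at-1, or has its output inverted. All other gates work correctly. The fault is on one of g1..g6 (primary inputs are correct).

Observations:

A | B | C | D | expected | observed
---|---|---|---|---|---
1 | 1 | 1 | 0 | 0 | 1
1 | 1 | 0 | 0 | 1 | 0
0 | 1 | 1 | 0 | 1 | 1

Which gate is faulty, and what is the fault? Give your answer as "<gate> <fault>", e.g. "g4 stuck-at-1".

g1 inverted output

Fault-free values for test 1 (A=1, B=1, C=1, D=0): g1=1, g2=0, g3=0, g4=0, g5=0, g6=0, giving Y=0. Observed 1.
Test 1: faults giving observed 1 are {g1 stuck-at-0, g1 inverted output, g2 stuck-at-1, g2 inverted output, g3 stuck-at-1, g3 inverted output, g4 stuck-at-1, g4 inverted output, g5 stuck-at-1, g5 inverted output, g6 stuck-at-1, g6 inverted output}.
Test 2 (A=1, B=1, C=0, D=0): fault-free g1=0, g2=1, g3=1, g4=1, g5=1, g6=1 → 1; observed 0. Eliminates g1 stuck-at-0, g2 stuck-at-1, g3 stuck-at-1, g4 stuck-at-1, g5 stuck-at-1, g5 inverted output, g6 stuck-at-1.
Test 3 (A=0, B=1, C=1, D=0): fault-free g1=1, g2=1, g3=1, g4=1, g5=0, g6=1 → 1; observed 1. Eliminates g2 inverted output, g3 inverted output, g4 inverted output, g6 inverted output.
Only g1 inverted output is consistent with every test.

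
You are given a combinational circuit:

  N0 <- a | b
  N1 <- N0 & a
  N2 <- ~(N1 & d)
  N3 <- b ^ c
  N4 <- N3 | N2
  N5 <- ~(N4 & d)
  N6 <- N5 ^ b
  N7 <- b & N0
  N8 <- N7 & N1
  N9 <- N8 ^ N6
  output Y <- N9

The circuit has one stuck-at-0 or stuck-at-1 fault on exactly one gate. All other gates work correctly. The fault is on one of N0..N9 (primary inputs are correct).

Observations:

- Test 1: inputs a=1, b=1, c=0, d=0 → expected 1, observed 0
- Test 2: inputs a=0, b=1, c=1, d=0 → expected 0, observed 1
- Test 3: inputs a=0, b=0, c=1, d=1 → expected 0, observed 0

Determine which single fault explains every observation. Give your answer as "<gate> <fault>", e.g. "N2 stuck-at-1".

Fault-free values for test 1 (a=1, b=1, c=0, d=0): N0=1, N1=1, N2=1, N3=1, N4=1, N5=1, N6=0, N7=1, N8=1, N9=1, giving Y=1. Observed 0.
Test 1: faults giving observed 0 are {N0 stuck-at-0, N1 stuck-at-0, N5 stuck-at-0, N6 stuck-at-1, N7 stuck-at-0, N8 stuck-at-0, N9 stuck-at-0}.
Test 2 (a=0, b=1, c=1, d=0): fault-free N0=1, N1=0, N2=1, N3=0, N4=1, N5=1, N6=0, N7=1, N8=0, N9=0 → 0; observed 1. Eliminates N0 stuck-at-0, N1 stuck-at-0, N7 stuck-at-0, N8 stuck-at-0, N9 stuck-at-0.
Test 3 (a=0, b=0, c=1, d=1): fault-free N0=0, N1=0, N2=1, N3=1, N4=1, N5=0, N6=0, N7=0, N8=0, N9=0 → 0; observed 0. Eliminates N6 stuck-at-1.
Only N5 stuck-at-0 is consistent with every test.

N5 stuck-at-0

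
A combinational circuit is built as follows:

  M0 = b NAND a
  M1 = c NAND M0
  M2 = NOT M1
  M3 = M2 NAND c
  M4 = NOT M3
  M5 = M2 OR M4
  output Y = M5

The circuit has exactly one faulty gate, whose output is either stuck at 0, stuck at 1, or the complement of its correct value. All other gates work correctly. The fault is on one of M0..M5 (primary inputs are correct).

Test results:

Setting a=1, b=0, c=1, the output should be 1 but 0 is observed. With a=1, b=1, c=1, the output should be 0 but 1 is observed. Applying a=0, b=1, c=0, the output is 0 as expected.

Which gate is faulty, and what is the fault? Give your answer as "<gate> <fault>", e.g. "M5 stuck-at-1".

Fault-free values for test 1 (a=1, b=0, c=1): M0=1, M1=0, M2=1, M3=0, M4=1, M5=1, giving Y=1. Observed 0.
Test 1: faults giving observed 0 are {M0 stuck-at-0, M0 inverted output, M1 stuck-at-1, M1 inverted output, M2 stuck-at-0, M2 inverted output, M5 stuck-at-0, M5 inverted output}.
Test 2 (a=1, b=1, c=1): fault-free M0=0, M1=1, M2=0, M3=1, M4=0, M5=0 → 0; observed 1. Eliminates M0 stuck-at-0, M1 stuck-at-1, M2 stuck-at-0, M5 stuck-at-0.
Test 3 (a=0, b=1, c=0): fault-free M0=1, M1=1, M2=0, M3=1, M4=0, M5=0 → 0; observed 0. Eliminates M1 inverted output, M2 inverted output, M5 inverted output.
Only M0 inverted output is consistent with every test.

M0 inverted output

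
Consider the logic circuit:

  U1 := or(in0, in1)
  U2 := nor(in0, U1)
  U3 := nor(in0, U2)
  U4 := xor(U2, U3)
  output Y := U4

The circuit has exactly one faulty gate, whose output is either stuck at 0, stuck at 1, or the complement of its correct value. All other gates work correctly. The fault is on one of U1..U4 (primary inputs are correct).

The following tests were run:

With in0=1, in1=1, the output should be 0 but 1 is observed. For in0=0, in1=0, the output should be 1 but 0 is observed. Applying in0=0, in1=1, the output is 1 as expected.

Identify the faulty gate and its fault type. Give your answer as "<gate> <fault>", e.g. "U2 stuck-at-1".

Fault-free values for test 1 (in0=1, in1=1): U1=1, U2=0, U3=0, U4=0, giving Y=0. Observed 1.
Test 1: faults giving observed 1 are {U2 stuck-at-1, U2 inverted output, U3 stuck-at-1, U3 inverted output, U4 stuck-at-1, U4 inverted output}.
Test 2 (in0=0, in1=0): fault-free U1=0, U2=1, U3=0, U4=1 → 1; observed 0. Eliminates U2 stuck-at-1, U2 inverted output, U4 stuck-at-1.
Test 3 (in0=0, in1=1): fault-free U1=1, U2=0, U3=1, U4=1 → 1; observed 1. Eliminates U3 inverted output, U4 inverted output.
Only U3 stuck-at-1 is consistent with every test.

U3 stuck-at-1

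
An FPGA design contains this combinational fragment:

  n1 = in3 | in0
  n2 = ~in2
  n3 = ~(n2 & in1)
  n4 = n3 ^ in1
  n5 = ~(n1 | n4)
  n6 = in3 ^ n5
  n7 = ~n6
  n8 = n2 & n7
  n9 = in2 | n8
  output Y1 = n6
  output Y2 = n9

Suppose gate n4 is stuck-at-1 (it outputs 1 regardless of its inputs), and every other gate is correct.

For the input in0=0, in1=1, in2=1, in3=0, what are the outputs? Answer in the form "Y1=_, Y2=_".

Propagate with n4 forced: n1=0, n2=0, n3=1, n4=1 [stuck-at-1], n5=0, n6=0, n7=1, n8=0, n9=1.
So the outputs are Y1=0, Y2=1. (Without the fault they would be Y1=1, Y2=1.)

Y1=0, Y2=1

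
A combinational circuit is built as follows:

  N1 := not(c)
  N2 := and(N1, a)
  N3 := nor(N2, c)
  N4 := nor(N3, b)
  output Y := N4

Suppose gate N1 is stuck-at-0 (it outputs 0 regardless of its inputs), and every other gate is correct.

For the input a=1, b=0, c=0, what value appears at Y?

Propagate with N1 forced: N1=0 [stuck-at-0], N2=0, N3=1, N4=0.
So Y = 0. (Without the fault it would be 1.)

0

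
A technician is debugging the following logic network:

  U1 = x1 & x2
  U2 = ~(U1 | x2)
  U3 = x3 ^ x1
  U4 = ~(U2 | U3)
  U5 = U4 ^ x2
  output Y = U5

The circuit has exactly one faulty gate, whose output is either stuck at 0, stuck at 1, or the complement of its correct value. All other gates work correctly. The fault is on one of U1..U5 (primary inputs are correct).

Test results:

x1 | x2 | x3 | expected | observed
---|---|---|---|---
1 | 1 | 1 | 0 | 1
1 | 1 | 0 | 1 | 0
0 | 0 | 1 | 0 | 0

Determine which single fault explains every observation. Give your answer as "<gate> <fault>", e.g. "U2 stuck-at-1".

Fault-free values for test 1 (x1=1, x2=1, x3=1): U1=1, U2=0, U3=0, U4=1, U5=0, giving Y=0. Observed 1.
Test 1: faults giving observed 1 are {U2 stuck-at-1, U2 inverted output, U3 stuck-at-1, U3 inverted output, U4 stuck-at-0, U4 inverted output, U5 stuck-at-1, U5 inverted output}.
Test 2 (x1=1, x2=1, x3=0): fault-free U1=1, U2=0, U3=1, U4=0, U5=1 → 1; observed 0. Eliminates U2 stuck-at-1, U2 inverted output, U3 stuck-at-1, U4 stuck-at-0, U5 stuck-at-1.
Test 3 (x1=0, x2=0, x3=1): fault-free U1=0, U2=1, U3=1, U4=0, U5=0 → 0; observed 0. Eliminates U4 inverted output, U5 inverted output.
Only U3 inverted output is consistent with every test.

U3 inverted output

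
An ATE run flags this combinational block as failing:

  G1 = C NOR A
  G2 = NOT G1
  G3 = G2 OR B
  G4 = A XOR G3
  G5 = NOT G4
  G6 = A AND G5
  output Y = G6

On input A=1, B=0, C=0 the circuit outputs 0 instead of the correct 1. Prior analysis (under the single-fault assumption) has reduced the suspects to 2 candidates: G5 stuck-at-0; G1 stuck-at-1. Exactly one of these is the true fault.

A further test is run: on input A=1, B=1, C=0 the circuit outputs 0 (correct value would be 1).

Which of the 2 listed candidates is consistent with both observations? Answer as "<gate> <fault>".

G5 stuck-at-0

Evaluate each candidate on input A=1, B=1, C=0:
  G5 stuck-at-0: G1=0, G2=1, G3=1, G4=0, G5=0 [stuck-at-0], G6=0 → 0 — matches
  G1 stuck-at-1: G1=1 [stuck-at-1], G2=0, G3=1, G4=0, G5=1, G6=1 → 1 — eliminated
Only G5 stuck-at-0 reproduces the observed 0.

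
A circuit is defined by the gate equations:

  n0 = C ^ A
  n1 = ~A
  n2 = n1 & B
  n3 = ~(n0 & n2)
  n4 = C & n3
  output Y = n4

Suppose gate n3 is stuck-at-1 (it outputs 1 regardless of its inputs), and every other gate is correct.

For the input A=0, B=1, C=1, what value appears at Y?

1

Propagate with n3 forced: n0=1, n1=1, n2=1, n3=1 [stuck-at-1], n4=1.
So Y = 1. (Without the fault it would be 0.)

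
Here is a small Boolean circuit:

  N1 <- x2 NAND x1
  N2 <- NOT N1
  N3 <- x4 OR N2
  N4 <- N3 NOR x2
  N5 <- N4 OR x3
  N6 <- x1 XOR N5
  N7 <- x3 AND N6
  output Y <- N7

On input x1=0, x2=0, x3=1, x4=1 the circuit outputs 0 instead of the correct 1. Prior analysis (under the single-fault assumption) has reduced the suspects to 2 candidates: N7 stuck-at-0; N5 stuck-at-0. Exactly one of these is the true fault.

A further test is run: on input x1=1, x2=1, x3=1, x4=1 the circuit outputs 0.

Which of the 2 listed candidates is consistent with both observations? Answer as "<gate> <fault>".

Evaluate each candidate on input x1=1, x2=1, x3=1, x4=1:
  N7 stuck-at-0: N1=0, N2=1, N3=1, N4=0, N5=1, N6=0, N7=0 [stuck-at-0] → 0 — matches
  N5 stuck-at-0: N1=0, N2=1, N3=1, N4=0, N5=0 [stuck-at-0], N6=1, N7=1 → 1 — eliminated
Only N7 stuck-at-0 reproduces the observed 0.

N7 stuck-at-0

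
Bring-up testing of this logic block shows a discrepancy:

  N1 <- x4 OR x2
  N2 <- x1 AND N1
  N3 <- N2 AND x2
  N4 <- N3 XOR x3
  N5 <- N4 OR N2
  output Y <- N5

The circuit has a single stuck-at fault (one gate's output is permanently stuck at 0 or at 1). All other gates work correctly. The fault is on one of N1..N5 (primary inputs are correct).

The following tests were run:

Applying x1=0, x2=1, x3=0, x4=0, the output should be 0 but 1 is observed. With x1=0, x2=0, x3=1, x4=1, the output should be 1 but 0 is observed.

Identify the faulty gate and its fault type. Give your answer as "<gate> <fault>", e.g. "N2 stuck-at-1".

N3 stuck-at-1

Fault-free values for test 1 (x1=0, x2=1, x3=0, x4=0): N1=1, N2=0, N3=0, N4=0, N5=0, giving Y=0. Observed 1.
Test 1: faults giving observed 1 are {N2 stuck-at-1, N3 stuck-at-1, N4 stuck-at-1, N5 stuck-at-1}.
Test 2 (x1=0, x2=0, x3=1, x4=1): fault-free N1=1, N2=0, N3=0, N4=1, N5=1 → 1; observed 0. Eliminates N2 stuck-at-1, N4 stuck-at-1, N5 stuck-at-1.
Only N3 stuck-at-1 is consistent with every test.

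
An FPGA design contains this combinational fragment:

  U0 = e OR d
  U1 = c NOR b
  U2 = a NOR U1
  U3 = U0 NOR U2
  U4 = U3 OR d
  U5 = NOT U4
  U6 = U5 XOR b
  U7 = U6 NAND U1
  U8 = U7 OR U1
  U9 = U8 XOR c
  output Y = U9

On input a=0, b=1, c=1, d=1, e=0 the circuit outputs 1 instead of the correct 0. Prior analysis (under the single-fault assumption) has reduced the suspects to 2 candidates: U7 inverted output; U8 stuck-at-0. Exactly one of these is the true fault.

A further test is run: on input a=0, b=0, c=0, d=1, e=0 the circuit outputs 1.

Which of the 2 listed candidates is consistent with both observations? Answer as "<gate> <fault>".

Evaluate each candidate on input a=0, b=0, c=0, d=1, e=0:
  U7 inverted output: U0=1, U1=1, U2=0, U3=0, U4=1, U5=0, U6=0, U7=0 [inverted output], U8=1, U9=1 → 1 — matches
  U8 stuck-at-0: U0=1, U1=1, U2=0, U3=0, U4=1, U5=0, U6=0, U7=1, U8=0 [stuck-at-0], U9=0 → 0 — eliminated
Only U7 inverted output reproduces the observed 1.

U7 inverted output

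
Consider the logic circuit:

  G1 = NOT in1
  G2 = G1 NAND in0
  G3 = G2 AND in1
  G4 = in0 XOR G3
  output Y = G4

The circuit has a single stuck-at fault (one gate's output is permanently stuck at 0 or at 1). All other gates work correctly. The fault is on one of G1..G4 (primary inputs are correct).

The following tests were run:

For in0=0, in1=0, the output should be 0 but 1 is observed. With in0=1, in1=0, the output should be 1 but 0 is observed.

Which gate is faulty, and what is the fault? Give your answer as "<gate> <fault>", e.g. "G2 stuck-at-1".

G3 stuck-at-1

Fault-free values for test 1 (in0=0, in1=0): G1=1, G2=1, G3=0, G4=0, giving Y=0. Observed 1.
Test 1: faults giving observed 1 are {G3 stuck-at-1, G4 stuck-at-1}.
Test 2 (in0=1, in1=0): fault-free G1=1, G2=0, G3=0, G4=1 → 1; observed 0. Eliminates G4 stuck-at-1.
Only G3 stuck-at-1 is consistent with every test.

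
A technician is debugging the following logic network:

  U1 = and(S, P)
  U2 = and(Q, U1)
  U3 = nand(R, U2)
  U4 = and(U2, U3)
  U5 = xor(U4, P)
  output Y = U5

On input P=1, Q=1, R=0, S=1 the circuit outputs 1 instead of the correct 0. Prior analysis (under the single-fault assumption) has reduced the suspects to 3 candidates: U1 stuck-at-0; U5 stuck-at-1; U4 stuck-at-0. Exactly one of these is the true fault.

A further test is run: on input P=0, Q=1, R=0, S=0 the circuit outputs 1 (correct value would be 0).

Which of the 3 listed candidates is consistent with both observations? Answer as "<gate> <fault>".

Evaluate each candidate on input P=0, Q=1, R=0, S=0:
  U1 stuck-at-0: U1=0 [stuck-at-0], U2=0, U3=1, U4=0, U5=0 → 0 — eliminated
  U5 stuck-at-1: U1=0, U2=0, U3=1, U4=0, U5=1 [stuck-at-1] → 1 — matches
  U4 stuck-at-0: U1=0, U2=0, U3=1, U4=0 [stuck-at-0], U5=0 → 0 — eliminated
Only U5 stuck-at-1 reproduces the observed 1.

U5 stuck-at-1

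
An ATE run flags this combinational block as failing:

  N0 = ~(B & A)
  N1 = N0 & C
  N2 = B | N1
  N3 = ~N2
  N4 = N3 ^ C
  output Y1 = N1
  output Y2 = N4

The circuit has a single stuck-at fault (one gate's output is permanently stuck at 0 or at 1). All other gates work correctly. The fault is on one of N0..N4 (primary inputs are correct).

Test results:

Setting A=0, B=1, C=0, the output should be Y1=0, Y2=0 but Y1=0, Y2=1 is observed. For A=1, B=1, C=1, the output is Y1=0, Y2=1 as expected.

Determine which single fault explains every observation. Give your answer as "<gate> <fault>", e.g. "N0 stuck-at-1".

Fault-free values for test 1 (A=0, B=1, C=0): N0=1, N1=0, N2=1, N3=0, N4=0, giving Y1=0, Y2=0. Observed Y1=0, Y2=1.
Test 1: faults giving observed Y1=0, Y2=1 are {N2 stuck-at-0, N3 stuck-at-1, N4 stuck-at-1}.
Test 2 (A=1, B=1, C=1): fault-free N0=0, N1=0, N2=1, N3=0, N4=1 → Y1=0, Y2=1; observed Y1=0, Y2=1. Eliminates N2 stuck-at-0, N3 stuck-at-1.
Only N4 stuck-at-1 is consistent with every test.

N4 stuck-at-1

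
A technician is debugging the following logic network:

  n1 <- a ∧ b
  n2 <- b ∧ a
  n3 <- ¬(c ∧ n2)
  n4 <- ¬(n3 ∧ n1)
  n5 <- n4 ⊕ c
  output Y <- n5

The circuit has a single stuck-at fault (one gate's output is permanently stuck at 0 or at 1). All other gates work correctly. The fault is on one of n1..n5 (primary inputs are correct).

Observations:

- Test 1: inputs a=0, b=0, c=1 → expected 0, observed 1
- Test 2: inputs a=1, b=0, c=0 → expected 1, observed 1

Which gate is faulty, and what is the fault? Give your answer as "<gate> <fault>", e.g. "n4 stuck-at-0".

n5 stuck-at-1

Fault-free values for test 1 (a=0, b=0, c=1): n1=0, n2=0, n3=1, n4=1, n5=0, giving Y=0. Observed 1.
Test 1: faults giving observed 1 are {n1 stuck-at-1, n4 stuck-at-0, n5 stuck-at-1}.
Test 2 (a=1, b=0, c=0): fault-free n1=0, n2=0, n3=1, n4=1, n5=1 → 1; observed 1. Eliminates n1 stuck-at-1, n4 stuck-at-0.
Only n5 stuck-at-1 is consistent with every test.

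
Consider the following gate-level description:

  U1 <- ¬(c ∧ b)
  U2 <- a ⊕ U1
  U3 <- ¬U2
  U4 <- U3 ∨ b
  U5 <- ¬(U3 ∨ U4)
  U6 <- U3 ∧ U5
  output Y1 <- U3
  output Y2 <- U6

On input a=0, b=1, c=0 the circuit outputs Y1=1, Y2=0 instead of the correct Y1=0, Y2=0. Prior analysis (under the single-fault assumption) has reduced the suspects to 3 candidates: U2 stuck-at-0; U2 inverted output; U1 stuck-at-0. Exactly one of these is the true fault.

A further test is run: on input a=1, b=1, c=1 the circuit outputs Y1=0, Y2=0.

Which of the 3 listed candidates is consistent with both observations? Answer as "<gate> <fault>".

Evaluate each candidate on input a=1, b=1, c=1:
  U2 stuck-at-0: U1=0, U2=0 [stuck-at-0], U3=1, U4=1, U5=0, U6=0 → Y1=1, Y2=0 — eliminated
  U2 inverted output: U1=0, U2=0 [inverted output], U3=1, U4=1, U5=0, U6=0 → Y1=1, Y2=0 — eliminated
  U1 stuck-at-0: U1=0 [stuck-at-0], U2=1, U3=0, U4=1, U5=0, U6=0 → Y1=0, Y2=0 — matches
Only U1 stuck-at-0 reproduces the observed Y1=0, Y2=0.

U1 stuck-at-0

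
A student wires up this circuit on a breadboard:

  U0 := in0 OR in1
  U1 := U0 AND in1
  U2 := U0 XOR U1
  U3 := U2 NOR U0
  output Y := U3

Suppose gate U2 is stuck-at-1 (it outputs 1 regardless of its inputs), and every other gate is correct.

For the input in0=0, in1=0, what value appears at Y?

Propagate with U2 forced: U0=0, U1=0, U2=1 [stuck-at-1], U3=0.
So Y = 0. (Without the fault it would be 1.)

0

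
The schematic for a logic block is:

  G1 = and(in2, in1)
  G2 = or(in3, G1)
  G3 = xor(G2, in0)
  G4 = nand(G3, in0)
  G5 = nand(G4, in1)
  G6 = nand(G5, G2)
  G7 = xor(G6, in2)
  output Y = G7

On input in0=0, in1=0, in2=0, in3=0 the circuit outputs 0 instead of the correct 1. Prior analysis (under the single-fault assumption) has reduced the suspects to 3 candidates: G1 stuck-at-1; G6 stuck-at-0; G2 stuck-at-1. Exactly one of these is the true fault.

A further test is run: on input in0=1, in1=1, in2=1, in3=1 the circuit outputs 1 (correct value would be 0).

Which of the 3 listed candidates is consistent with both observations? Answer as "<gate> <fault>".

Evaluate each candidate on input in0=1, in1=1, in2=1, in3=1:
  G1 stuck-at-1: G1=1 [stuck-at-1], G2=1, G3=0, G4=1, G5=0, G6=1, G7=0 → 0 — eliminated
  G6 stuck-at-0: G1=1, G2=1, G3=0, G4=1, G5=0, G6=0 [stuck-at-0], G7=1 → 1 — matches
  G2 stuck-at-1: G1=1, G2=1 [stuck-at-1], G3=0, G4=1, G5=0, G6=1, G7=0 → 0 — eliminated
Only G6 stuck-at-0 reproduces the observed 1.

G6 stuck-at-0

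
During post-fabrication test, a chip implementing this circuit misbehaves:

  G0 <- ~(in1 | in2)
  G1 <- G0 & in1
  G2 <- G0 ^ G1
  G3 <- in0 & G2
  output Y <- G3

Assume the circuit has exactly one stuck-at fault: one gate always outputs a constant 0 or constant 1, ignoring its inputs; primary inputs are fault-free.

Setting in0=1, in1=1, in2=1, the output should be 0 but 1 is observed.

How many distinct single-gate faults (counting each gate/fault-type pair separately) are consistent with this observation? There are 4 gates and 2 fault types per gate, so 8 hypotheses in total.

Fault-free: G0=0, G1=0, G2=0, G3=0 → 0. Observed 1.
  G0 stuck-at-0: output 0 ✗
  G0 stuck-at-1: output 0 ✗
  G1 stuck-at-0: output 0 ✗
  G1 stuck-at-1: output 1 ✓
  G2 stuck-at-0: output 0 ✗
  G2 stuck-at-1: output 1 ✓
  G3 stuck-at-0: output 0 ✗
  G3 stuck-at-1: output 1 ✓
Consistent faults: {G1 stuck-at-1, G2 stuck-at-1, G3 stuck-at-1} — 3 in all.

3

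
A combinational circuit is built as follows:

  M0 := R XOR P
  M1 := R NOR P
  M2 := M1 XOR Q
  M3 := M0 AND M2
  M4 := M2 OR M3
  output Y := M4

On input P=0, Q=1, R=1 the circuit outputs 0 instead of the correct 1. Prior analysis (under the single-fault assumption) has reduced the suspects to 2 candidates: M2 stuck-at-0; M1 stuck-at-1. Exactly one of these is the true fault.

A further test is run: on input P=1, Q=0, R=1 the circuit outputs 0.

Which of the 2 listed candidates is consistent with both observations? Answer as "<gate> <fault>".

M2 stuck-at-0

Evaluate each candidate on input P=1, Q=0, R=1:
  M2 stuck-at-0: M0=0, M1=0, M2=0 [stuck-at-0], M3=0, M4=0 → 0 — matches
  M1 stuck-at-1: M0=0, M1=1 [stuck-at-1], M2=1, M3=0, M4=1 → 1 — eliminated
Only M2 stuck-at-0 reproduces the observed 0.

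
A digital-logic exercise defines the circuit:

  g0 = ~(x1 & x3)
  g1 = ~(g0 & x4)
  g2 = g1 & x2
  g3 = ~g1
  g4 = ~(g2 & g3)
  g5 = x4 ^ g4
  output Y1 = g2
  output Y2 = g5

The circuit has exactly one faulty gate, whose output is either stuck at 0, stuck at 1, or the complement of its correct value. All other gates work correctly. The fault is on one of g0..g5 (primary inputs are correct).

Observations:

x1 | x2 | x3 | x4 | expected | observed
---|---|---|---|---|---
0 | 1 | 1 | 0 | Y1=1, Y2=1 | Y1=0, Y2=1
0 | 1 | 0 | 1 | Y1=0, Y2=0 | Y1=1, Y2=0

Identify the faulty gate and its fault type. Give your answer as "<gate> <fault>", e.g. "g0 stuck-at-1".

g1 inverted output

Fault-free values for test 1 (x1=0, x2=1, x3=1, x4=0): g0=1, g1=1, g2=1, g3=0, g4=1, g5=1, giving Y1=1, Y2=1. Observed Y1=0, Y2=1.
Test 1: faults giving observed Y1=0, Y2=1 are {g1 stuck-at-0, g1 inverted output, g2 stuck-at-0, g2 inverted output}.
Test 2 (x1=0, x2=1, x3=0, x4=1): fault-free g0=1, g1=0, g2=0, g3=1, g4=1, g5=0 → Y1=0, Y2=0; observed Y1=1, Y2=0. Eliminates g1 stuck-at-0, g2 stuck-at-0, g2 inverted output.
Only g1 inverted output is consistent with every test.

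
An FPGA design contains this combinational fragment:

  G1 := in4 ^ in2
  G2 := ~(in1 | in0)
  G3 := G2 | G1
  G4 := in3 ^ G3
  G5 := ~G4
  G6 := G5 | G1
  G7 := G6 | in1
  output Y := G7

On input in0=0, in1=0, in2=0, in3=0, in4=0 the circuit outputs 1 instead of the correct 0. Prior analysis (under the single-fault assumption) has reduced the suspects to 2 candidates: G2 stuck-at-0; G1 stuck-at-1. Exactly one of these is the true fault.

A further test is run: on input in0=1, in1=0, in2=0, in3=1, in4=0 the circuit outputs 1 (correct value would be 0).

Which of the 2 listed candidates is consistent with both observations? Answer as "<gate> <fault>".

Evaluate each candidate on input in0=1, in1=0, in2=0, in3=1, in4=0:
  G2 stuck-at-0: G1=0, G2=0 [stuck-at-0], G3=0, G4=1, G5=0, G6=0, G7=0 → 0 — eliminated
  G1 stuck-at-1: G1=1 [stuck-at-1], G2=0, G3=1, G4=0, G5=1, G6=1, G7=1 → 1 — matches
Only G1 stuck-at-1 reproduces the observed 1.

G1 stuck-at-1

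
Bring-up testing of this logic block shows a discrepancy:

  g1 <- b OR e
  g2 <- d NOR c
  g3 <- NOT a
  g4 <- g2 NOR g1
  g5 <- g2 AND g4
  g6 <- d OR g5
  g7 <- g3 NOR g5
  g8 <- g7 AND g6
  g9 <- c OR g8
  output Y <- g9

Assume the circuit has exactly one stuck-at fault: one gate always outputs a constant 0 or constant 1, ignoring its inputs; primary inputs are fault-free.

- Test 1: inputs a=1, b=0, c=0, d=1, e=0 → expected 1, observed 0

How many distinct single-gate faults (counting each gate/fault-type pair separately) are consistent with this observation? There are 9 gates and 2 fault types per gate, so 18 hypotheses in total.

Fault-free: g1=0, g2=0, g3=0, g4=1, g5=0, g6=1, g7=1, g8=1, g9=1 → 1. Observed 0.
  g1: none of the 2 fault types match ✗
  g2: none of the 2 fault types match ✗
  g3: stuck-at-1 ✓; others ✗
  g4: none of the 2 fault types match ✗
  g5: stuck-at-1 ✓; others ✗
  g6: stuck-at-0 ✓; others ✗
  g7: stuck-at-0 ✓; others ✗
  g8: stuck-at-0 ✓; others ✗
  g9: stuck-at-0 ✓; others ✗
Consistent faults: {g3 stuck-at-1, g5 stuck-at-1, g6 stuck-at-0, g7 stuck-at-0, g8 stuck-at-0, g9 stuck-at-0} — 6 in all.

6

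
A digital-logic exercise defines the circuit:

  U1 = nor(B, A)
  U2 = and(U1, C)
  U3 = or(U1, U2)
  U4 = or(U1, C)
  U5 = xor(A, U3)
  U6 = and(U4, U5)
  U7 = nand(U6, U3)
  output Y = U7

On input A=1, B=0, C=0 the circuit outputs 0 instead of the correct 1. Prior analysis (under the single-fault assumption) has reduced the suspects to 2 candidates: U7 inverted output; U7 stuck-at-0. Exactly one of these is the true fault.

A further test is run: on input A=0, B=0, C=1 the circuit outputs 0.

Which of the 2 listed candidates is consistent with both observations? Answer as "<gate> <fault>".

U7 stuck-at-0

Evaluate each candidate on input A=0, B=0, C=1:
  U7 inverted output: U1=1, U2=1, U3=1, U4=1, U5=1, U6=1, U7=1 [inverted output] → 1 — eliminated
  U7 stuck-at-0: U1=1, U2=1, U3=1, U4=1, U5=1, U6=1, U7=0 [stuck-at-0] → 0 — matches
Only U7 stuck-at-0 reproduces the observed 0.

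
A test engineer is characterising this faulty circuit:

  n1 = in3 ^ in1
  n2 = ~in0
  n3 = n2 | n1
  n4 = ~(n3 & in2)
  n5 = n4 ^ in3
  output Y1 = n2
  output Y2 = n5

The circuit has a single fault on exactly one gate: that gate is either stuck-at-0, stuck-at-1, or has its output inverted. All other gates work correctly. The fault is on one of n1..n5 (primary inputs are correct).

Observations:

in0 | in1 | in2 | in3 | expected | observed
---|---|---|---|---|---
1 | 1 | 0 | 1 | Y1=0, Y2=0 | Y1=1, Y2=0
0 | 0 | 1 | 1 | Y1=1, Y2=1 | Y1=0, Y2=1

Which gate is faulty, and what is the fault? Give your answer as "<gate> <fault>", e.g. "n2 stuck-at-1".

Fault-free values for test 1 (in0=1, in1=1, in2=0, in3=1): n1=0, n2=0, n3=0, n4=1, n5=0, giving Y1=0, Y2=0. Observed Y1=1, Y2=0.
Test 1: faults giving observed Y1=1, Y2=0 are {n2 stuck-at-1, n2 inverted output}.
Test 2 (in0=0, in1=0, in2=1, in3=1): fault-free n1=1, n2=1, n3=1, n4=0, n5=1 → Y1=1, Y2=1; observed Y1=0, Y2=1. Eliminates n2 stuck-at-1.
Only n2 inverted output is consistent with every test.

n2 inverted output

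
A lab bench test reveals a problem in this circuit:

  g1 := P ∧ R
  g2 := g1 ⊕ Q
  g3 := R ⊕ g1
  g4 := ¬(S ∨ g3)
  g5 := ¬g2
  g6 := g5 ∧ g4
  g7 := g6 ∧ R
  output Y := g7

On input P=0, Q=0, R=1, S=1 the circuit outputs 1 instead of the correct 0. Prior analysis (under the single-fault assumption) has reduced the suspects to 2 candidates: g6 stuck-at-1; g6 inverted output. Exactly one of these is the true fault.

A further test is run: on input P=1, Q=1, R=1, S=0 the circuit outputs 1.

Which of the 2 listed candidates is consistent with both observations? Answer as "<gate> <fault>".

Evaluate each candidate on input P=1, Q=1, R=1, S=0:
  g6 stuck-at-1: g1=1, g2=0, g3=0, g4=1, g5=1, g6=1 [stuck-at-1], g7=1 → 1 — matches
  g6 inverted output: g1=1, g2=0, g3=0, g4=1, g5=1, g6=0 [inverted output], g7=0 → 0 — eliminated
Only g6 stuck-at-1 reproduces the observed 1.

g6 stuck-at-1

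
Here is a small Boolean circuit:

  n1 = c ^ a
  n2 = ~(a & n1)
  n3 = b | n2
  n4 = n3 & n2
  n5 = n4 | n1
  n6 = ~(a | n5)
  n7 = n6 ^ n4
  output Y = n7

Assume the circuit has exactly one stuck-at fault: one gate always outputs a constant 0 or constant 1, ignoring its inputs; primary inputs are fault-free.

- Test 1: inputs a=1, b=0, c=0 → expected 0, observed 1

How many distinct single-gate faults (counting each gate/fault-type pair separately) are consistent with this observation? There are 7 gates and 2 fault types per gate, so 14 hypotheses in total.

5

Fault-free: n1=1, n2=0, n3=0, n4=0, n5=1, n6=0, n7=0 → 0. Observed 1.
  n1 stuck-at-0: output 1 ✓
  n1 stuck-at-1: output 0 ✗
  n2 stuck-at-0: output 0 ✗
  n2 stuck-at-1: output 1 ✓
  n3 stuck-at-0: output 0 ✗
  n3 stuck-at-1: output 0 ✗
  n4 stuck-at-0: output 0 ✗
  n4 stuck-at-1: output 1 ✓
  n5 stuck-at-0: output 0 ✗
  n5 stuck-at-1: output 0 ✗
  n6 stuck-at-0: output 0 ✗
  n6 stuck-at-1: output 1 ✓
  n7 stuck-at-0: output 0 ✗
  n7 stuck-at-1: output 1 ✓
Consistent faults: {n1 stuck-at-0, n2 stuck-at-1, n4 stuck-at-1, n6 stuck-at-1, n7 stuck-at-1} — 5 in all.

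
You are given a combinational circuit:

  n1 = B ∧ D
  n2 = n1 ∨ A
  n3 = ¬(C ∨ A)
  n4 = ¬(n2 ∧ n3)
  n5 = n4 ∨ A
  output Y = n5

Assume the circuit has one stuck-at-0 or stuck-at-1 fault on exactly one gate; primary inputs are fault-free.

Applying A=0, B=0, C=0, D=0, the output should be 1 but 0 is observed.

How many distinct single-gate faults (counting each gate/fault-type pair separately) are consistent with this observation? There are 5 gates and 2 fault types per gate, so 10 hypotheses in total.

4

Fault-free: n1=0, n2=0, n3=1, n4=1, n5=1 → 1. Observed 0.
  n1 stuck-at-0: output 1 ✗
  n1 stuck-at-1: output 0 ✓
  n2 stuck-at-0: output 1 ✗
  n2 stuck-at-1: output 0 ✓
  n3 stuck-at-0: output 1 ✗
  n3 stuck-at-1: output 1 ✗
  n4 stuck-at-0: output 0 ✓
  n4 stuck-at-1: output 1 ✗
  n5 stuck-at-0: output 0 ✓
  n5 stuck-at-1: output 1 ✗
Consistent faults: {n1 stuck-at-1, n2 stuck-at-1, n4 stuck-at-0, n5 stuck-at-0} — 4 in all.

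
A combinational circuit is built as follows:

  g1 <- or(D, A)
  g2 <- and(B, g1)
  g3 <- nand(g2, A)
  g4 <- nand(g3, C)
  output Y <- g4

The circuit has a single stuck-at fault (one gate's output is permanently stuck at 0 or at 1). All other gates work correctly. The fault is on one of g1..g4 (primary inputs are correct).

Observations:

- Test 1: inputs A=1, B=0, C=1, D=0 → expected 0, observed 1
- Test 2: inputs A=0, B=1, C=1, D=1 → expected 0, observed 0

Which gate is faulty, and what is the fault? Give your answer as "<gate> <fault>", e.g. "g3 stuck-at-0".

Fault-free values for test 1 (A=1, B=0, C=1, D=0): g1=1, g2=0, g3=1, g4=0, giving Y=0. Observed 1.
Test 1: faults giving observed 1 are {g2 stuck-at-1, g3 stuck-at-0, g4 stuck-at-1}.
Test 2 (A=0, B=1, C=1, D=1): fault-free g1=1, g2=1, g3=1, g4=0 → 0; observed 0. Eliminates g3 stuck-at-0, g4 stuck-at-1.
Only g2 stuck-at-1 is consistent with every test.

g2 stuck-at-1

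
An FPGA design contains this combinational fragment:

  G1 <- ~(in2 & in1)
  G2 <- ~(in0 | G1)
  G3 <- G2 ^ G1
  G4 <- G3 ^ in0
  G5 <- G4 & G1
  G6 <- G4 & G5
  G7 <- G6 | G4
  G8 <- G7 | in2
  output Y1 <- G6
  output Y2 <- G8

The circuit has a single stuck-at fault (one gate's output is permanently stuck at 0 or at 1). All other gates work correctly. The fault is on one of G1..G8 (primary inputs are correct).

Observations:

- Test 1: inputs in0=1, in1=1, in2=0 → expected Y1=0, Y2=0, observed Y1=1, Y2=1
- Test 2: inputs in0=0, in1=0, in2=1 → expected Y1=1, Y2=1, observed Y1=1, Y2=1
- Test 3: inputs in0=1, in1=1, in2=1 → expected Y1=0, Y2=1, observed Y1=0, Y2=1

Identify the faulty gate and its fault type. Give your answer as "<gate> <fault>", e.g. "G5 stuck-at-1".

Fault-free values for test 1 (in0=1, in1=1, in2=0): G1=1, G2=0, G3=1, G4=0, G5=0, G6=0, G7=0, G8=0, giving Y1=0, Y2=0. Observed Y1=1, Y2=1.
Test 1: faults giving observed Y1=1, Y2=1 are {G2 stuck-at-1, G3 stuck-at-0, G4 stuck-at-1, G6 stuck-at-1}.
Test 2 (in0=0, in1=0, in2=1): fault-free G1=1, G2=0, G3=1, G4=1, G5=1, G6=1, G7=1, G8=1 → Y1=1, Y2=1; observed Y1=1, Y2=1. Eliminates G2 stuck-at-1, G3 stuck-at-0.
Test 3 (in0=1, in1=1, in2=1): fault-free G1=0, G2=0, G3=0, G4=1, G5=0, G6=0, G7=1, G8=1 → Y1=0, Y2=1; observed Y1=0, Y2=1. Eliminates G6 stuck-at-1.
Only G4 stuck-at-1 is consistent with every test.

G4 stuck-at-1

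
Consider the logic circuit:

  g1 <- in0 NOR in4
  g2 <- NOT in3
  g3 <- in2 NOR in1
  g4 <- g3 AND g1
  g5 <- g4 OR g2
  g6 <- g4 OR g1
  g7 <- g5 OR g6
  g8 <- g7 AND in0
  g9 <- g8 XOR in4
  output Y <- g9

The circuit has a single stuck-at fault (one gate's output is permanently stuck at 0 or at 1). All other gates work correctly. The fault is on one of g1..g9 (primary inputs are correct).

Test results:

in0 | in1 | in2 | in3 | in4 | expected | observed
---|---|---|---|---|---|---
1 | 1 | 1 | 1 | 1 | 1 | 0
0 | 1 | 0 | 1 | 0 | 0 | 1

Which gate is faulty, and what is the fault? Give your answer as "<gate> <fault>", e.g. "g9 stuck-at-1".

Fault-free values for test 1 (in0=1, in1=1, in2=1, in3=1, in4=1): g1=0, g2=0, g3=0, g4=0, g5=0, g6=0, g7=0, g8=0, g9=1, giving Y=1. Observed 0.
Test 1: faults giving observed 0 are {g1 stuck-at-1, g2 stuck-at-1, g4 stuck-at-1, g5 stuck-at-1, g6 stuck-at-1, g7 stuck-at-1, g8 stuck-at-1, g9 stuck-at-0}.
Test 2 (in0=0, in1=1, in2=0, in3=1, in4=0): fault-free g1=1, g2=0, g3=0, g4=0, g5=0, g6=1, g7=1, g8=0, g9=0 → 0; observed 1. Eliminates g1 stuck-at-1, g2 stuck-at-1, g4 stuck-at-1, g5 stuck-at-1, g6 stuck-at-1, g7 stuck-at-1, g9 stuck-at-0.
Only g8 stuck-at-1 is consistent with every test.

g8 stuck-at-1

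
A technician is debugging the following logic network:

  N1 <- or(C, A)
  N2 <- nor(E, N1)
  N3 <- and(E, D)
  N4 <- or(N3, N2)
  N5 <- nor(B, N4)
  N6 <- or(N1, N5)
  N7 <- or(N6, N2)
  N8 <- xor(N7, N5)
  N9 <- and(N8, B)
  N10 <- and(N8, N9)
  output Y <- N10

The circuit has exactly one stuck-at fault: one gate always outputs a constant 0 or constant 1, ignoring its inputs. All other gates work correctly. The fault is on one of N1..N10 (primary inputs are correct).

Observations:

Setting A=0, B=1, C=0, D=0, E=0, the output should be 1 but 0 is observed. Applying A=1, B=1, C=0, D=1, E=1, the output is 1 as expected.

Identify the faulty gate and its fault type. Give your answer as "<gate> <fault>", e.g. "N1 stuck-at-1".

N2 stuck-at-0

Fault-free values for test 1 (A=0, B=1, C=0, D=0, E=0): N1=0, N2=1, N3=0, N4=1, N5=0, N6=0, N7=1, N8=1, N9=1, N10=1, giving Y=1. Observed 0.
Test 1: faults giving observed 0 are {N2 stuck-at-0, N5 stuck-at-1, N7 stuck-at-0, N8 stuck-at-0, N9 stuck-at-0, N10 stuck-at-0}.
Test 2 (A=1, B=1, C=0, D=1, E=1): fault-free N1=1, N2=0, N3=1, N4=1, N5=0, N6=1, N7=1, N8=1, N9=1, N10=1 → 1; observed 1. Eliminates N5 stuck-at-1, N7 stuck-at-0, N8 stuck-at-0, N9 stuck-at-0, N10 stuck-at-0.
Only N2 stuck-at-0 is consistent with every test.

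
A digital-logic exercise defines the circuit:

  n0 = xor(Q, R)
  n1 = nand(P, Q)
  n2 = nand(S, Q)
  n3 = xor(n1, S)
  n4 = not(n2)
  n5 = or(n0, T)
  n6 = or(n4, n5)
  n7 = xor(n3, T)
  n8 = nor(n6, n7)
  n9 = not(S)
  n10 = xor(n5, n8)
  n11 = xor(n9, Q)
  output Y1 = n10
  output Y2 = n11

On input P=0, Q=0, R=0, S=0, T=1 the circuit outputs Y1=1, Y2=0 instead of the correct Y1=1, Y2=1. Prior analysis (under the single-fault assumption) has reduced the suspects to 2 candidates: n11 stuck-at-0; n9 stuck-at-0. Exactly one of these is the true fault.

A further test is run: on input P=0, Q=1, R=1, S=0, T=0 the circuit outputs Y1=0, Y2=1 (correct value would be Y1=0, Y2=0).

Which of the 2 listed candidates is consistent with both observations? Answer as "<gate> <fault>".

n9 stuck-at-0

Evaluate each candidate on input P=0, Q=1, R=1, S=0, T=0:
  n11 stuck-at-0: n0=0, n1=1, n2=1, n3=1, n4=0, n5=0, n6=0, n7=1, n8=0, n9=1, n10=0, n11=0 [stuck-at-0] → Y1=0, Y2=0 — eliminated
  n9 stuck-at-0: n0=0, n1=1, n2=1, n3=1, n4=0, n5=0, n6=0, n7=1, n8=0, n9=0 [stuck-at-0], n10=0, n11=1 → Y1=0, Y2=1 — matches
Only n9 stuck-at-0 reproduces the observed Y1=0, Y2=1.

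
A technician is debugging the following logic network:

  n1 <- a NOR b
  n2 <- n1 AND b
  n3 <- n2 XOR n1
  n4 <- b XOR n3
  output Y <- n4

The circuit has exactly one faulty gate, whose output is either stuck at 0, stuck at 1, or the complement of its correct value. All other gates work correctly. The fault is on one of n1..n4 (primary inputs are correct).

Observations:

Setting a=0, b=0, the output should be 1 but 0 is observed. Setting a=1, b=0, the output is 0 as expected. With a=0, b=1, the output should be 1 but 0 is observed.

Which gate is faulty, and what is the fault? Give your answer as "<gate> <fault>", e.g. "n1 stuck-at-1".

Fault-free values for test 1 (a=0, b=0): n1=1, n2=0, n3=1, n4=1, giving Y=1. Observed 0.
Test 1: faults giving observed 0 are {n1 stuck-at-0, n1 inverted output, n2 stuck-at-1, n2 inverted output, n3 stuck-at-0, n3 inverted output, n4 stuck-at-0, n4 inverted output}.
Test 2 (a=1, b=0): fault-free n1=0, n2=0, n3=0, n4=0 → 0; observed 0. Eliminates n1 inverted output, n2 stuck-at-1, n2 inverted output, n3 inverted output, n4 inverted output.
Test 3 (a=0, b=1): fault-free n1=0, n2=0, n3=0, n4=1 → 1; observed 0. Eliminates n1 stuck-at-0, n3 stuck-at-0.
Only n4 stuck-at-0 is consistent with every test.

n4 stuck-at-0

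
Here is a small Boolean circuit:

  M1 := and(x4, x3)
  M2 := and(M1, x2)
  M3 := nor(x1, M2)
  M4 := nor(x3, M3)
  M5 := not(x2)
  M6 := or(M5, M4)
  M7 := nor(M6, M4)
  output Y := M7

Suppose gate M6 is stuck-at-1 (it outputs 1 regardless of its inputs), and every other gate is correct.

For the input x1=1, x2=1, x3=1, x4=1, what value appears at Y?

0

Propagate with M6 forced: M1=1, M2=1, M3=0, M4=0, M5=0, M6=1 [stuck-at-1], M7=0.
So Y = 0. (Without the fault it would be 1.)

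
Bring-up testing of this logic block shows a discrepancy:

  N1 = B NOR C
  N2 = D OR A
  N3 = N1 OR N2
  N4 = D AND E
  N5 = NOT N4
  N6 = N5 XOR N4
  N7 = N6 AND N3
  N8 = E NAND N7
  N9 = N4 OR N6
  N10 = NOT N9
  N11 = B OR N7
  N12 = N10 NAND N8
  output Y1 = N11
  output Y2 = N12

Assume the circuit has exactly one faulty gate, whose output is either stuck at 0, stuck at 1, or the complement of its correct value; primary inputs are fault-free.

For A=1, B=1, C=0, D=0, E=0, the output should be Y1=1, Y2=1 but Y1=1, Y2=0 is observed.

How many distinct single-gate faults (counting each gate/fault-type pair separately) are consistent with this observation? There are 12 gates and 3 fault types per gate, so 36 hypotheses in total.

Fault-free: N1=0, N2=1, N3=1, N4=0, N5=1, N6=1, N7=1, N8=1, N9=1, N10=0, N11=1, N12=1 → Y1=1, Y2=1. Observed Y1=1, Y2=0.
  N1: none of the 3 fault types match ✗
  N2: none of the 3 fault types match ✗
  N3: none of the 3 fault types match ✗
  N4: none of the 3 fault types match ✗
  N5: stuck-at-0, inverted output ✓; others ✗
  N6: stuck-at-0, inverted output ✓; others ✗
  N7: none of the 3 fault types match ✗
  N8: none of the 3 fault types match ✗
  N9: stuck-at-0, inverted output ✓; others ✗
  N10: stuck-at-1, inverted output ✓; others ✗
  N11: none of the 3 fault types match ✗
  N12: stuck-at-0, inverted output ✓; others ✗
Consistent faults: {N5 stuck-at-0, N5 inverted output, N6 stuck-at-0, N6 inverted output, N9 stuck-at-0, N9 inverted output, N10 stuck-at-1, N10 inverted output, N12 stuck-at-0, N12 inverted output} — 10 in all.

10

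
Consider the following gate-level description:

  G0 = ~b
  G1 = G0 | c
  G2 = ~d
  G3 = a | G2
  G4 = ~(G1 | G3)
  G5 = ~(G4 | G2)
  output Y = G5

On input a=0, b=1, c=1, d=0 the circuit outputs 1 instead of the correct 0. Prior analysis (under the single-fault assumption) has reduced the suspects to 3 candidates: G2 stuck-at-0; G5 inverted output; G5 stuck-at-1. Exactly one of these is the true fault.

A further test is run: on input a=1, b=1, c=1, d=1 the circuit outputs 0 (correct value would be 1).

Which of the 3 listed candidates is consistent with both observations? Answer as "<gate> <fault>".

G5 inverted output

Evaluate each candidate on input a=1, b=1, c=1, d=1:
  G2 stuck-at-0: G0=0, G1=1, G2=0 [stuck-at-0], G3=1, G4=0, G5=1 → 1 — eliminated
  G5 inverted output: G0=0, G1=1, G2=0, G3=1, G4=0, G5=0 [inverted output] → 0 — matches
  G5 stuck-at-1: G0=0, G1=1, G2=0, G3=1, G4=0, G5=1 [stuck-at-1] → 1 — eliminated
Only G5 inverted output reproduces the observed 0.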